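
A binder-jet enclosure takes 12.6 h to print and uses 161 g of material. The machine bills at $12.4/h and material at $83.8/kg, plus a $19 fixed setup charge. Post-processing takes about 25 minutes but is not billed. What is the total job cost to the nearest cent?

Machine cost: 12.4 × 12.6 → $156.24.
Material cost: 83.8 × 161/1000 → $13.4918.
Total = 156.24 + 13.4918 + 19 = 188.7318 ≈ $188.73.

$188.73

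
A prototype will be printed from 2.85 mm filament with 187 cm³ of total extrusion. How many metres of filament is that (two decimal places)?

29.31 m

Filament cross-section = π × (2.85/2)² = 6.3794 mm².
L = 187000 mm³ / 6.3794 mm² = 29313.1 mm, i.e. 29.31 m.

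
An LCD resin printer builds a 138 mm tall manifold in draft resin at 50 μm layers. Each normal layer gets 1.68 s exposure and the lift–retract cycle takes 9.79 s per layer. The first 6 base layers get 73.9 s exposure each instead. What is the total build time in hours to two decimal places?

8.91 hours

Number of layers: 138 / 0.05 → 2760 (rounded up).
Burn-in layers = 6 × (73.9 + 9.79) = 502.14 s.
Regular layers: 2754 × (1.68 + 9.79) → 31588.38 s.
Total = 502.14 + 31588.38 = 32090.52 s = 8.91 hours.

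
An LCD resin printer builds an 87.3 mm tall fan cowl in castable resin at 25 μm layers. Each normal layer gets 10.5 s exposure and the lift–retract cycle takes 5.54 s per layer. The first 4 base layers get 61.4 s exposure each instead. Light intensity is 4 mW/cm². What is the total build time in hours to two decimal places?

15.62 hours

Number of layers: 87.3 / 0.025 → 3492 (rounded up).
Burn-in layers = 4 × (61.4 + 5.54) = 267.76 s.
Normal layers: 3488 × (10.5 + 5.54) → 55947.52 s.
Sum: 267.76 + 55947.52 = 56215.28 s → 15.62 hours.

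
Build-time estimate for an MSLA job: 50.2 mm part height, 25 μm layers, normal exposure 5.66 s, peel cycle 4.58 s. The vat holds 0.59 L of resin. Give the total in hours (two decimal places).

5.71 hours

Layer count = ceil(50.2 / 0.025) = 2008.
Cycle time = 5.66 + 4.58 = 10.24 s.
Total = 2008 × 10.24 = 20561.92 s = 5.71 hours.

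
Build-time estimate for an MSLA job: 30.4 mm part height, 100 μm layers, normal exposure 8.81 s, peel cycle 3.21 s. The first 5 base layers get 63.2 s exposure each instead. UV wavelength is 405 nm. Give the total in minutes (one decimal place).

Layer count = ceil(30.4 / 0.1) = 304.
Base layers: 5 × (63.2 + 3.21) → 332.05 s.
Regular layers = 299 × (8.81 + 3.21), so 3593.98 s.
Total = 332.05 + 3593.98 = 3926.03 s = 65.4 minutes.

65.4 minutes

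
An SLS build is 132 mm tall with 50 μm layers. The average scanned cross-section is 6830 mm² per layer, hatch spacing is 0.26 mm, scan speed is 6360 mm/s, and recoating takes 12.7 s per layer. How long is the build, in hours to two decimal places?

12.34 hours

Layer count = ceil(132 / 0.05) = 2640.
Per-layer scan distance = 6830 / 0.26, so 26269.2 mm.
Laser time per layer = 26269.2 / 6360, so 4.1304 s.
Per-layer time = 4.1304 + 12.7 = 16.8304 s.
Build time = 2640 × 16.8304 = 44432.256 s = 12.34 hours.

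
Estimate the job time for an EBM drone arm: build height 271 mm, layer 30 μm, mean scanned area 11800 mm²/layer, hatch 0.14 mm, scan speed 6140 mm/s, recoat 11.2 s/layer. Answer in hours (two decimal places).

Layer count = ceil(271 / 0.03) = 9034.
Hatch length per layer = 11800 / 0.14 = 84285.7 mm.
Beam time per layer = 84285.7 / 6140, so 13.7273 s.
Time per layer: 13.7273 + 11.2 → 24.9273 s.
9034 layers × 24.9273 s/layer = 225193.2282 s, i.e. 62.55 hours.

62.55 hours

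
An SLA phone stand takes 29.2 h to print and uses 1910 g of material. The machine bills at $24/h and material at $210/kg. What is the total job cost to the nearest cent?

Machine-time cost = 24 × 29.2 = $700.80.
Feedstock cost: 210 × 1910/1000 → $401.10.
Job cost: 700.80 + 401.10 = $1101.90.

$1101.90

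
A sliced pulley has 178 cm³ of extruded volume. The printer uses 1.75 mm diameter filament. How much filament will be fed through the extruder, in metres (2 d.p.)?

A = π r² = π × 0.875² = 2.4053 mm².
L = 178000 mm³ / 2.4053 mm² = 74003.24 mm, i.e. 74.00 m.

74.00 m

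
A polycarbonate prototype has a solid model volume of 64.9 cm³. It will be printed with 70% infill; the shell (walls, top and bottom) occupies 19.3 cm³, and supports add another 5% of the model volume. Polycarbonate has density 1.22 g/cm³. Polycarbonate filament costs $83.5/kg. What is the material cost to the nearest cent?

Volume inside the shell: 64.9 − 19.3 → 45.6 cm³.
Deposited infill = 0.70 × 45.6, so 31.92 cm³.
Support = 0.05 × 64.9 = 3.245 cm³.
Total printed volume = 19.3 + 31.92 + 3.245, so 54.465 cm³.
Mass = 54.465 × 1.22 = 66.4473 g.
Cost = 66.4473 g / 1000 × $83.5/kg = $5.55.

$5.55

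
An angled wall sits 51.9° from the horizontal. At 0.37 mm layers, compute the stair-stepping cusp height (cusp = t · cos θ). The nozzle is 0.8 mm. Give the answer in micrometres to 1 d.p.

228.3 μm

cos(51.9°) = 0.6170, so cusp = 0.37 × 0.6170 = 0.22829 mm → 228.3 μm.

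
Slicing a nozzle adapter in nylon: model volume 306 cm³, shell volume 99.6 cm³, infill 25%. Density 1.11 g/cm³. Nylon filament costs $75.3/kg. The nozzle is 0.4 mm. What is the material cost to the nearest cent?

$12.64

Interior volume: 306 − 99.6 → 206.4 cm³.
Infill volume: 0.25 × 206.4 → 51.6 cm³.
Deposited volume = 99.6 + 51.6 = 151.2 cm³.
Mass = 151.2 × 1.11 = 167.832 g.
At $75.3/kg: 167.832/1000 × 75.3 = $12.64.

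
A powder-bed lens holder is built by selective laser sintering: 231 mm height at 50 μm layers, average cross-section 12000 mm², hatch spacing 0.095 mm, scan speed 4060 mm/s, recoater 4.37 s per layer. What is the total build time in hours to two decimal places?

45.54 hours

Layers = ⌈231/0.05⌉ = 4620.
Hatch length per layer = 12000 / 0.095, so 126315.8 mm.
Scan time per layer = 126315.8 / 4060 = 31.1123 s.
Layer cycle = 31.1123 + 4.37 = 35.4823 s.
Build time = 4620 × 35.4823 = 163928.226 s = 45.54 hours.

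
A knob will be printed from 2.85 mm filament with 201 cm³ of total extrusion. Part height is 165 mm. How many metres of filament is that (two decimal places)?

31.51 m

Cross-section of 2.85 mm filament: π·(2.85/2)² = 6.3794 mm².
Length = 201 cm³ / 6.3794 mm² = 201000 / 6.3794 = 31507.67 mm = 31.51 m.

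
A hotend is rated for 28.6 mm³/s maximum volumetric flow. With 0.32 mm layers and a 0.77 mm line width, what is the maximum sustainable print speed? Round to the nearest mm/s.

Extrusion cross-section: 0.32 × 0.77 → 0.2464 mm².
v_max = Q/A = 28.6/0.2464 = 116.07 mm/s → 116 mm/s.

116 mm/s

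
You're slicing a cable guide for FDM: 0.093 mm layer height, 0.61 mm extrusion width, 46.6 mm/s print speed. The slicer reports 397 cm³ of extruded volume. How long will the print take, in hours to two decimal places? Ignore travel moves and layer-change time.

41.71 hours

Line area = 0.093 × 0.61 = 0.05673 mm².
Path length: 397000 mm³ / 0.05673 mm² → 6998061 mm.
Extrusion time = 6998061 / 46.6, so 150173 s.
That's 150173 s → 41.71 hours.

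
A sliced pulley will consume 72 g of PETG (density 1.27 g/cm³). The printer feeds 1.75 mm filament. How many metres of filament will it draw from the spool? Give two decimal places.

23.57 m

Extruded volume: 72/1.27 = 56.6929 cm³ (56692.9 mm³).
A = π r² = π × 0.875² = 2.4053 mm².
L = V/A = 56692.9/2.4053 = 23569.99 mm → 23.57 m.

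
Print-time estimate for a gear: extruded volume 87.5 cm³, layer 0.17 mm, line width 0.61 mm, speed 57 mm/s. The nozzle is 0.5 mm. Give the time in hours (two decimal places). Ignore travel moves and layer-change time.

4.11 hours

Bead cross-section = 0.17 × 0.61, so 0.1037 mm².
Total extruded path = 87500/0.1037 = 843780.1 mm.
Print-move time: 843780.1 / 57 → 14803.2 s.
Converting: 14803.2 s = 4.11 hours.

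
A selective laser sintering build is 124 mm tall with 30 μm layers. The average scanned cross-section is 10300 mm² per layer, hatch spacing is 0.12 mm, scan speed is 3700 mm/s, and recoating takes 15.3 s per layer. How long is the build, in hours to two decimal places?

44.21 hours

Number of layers: 124 / 0.03 → 4134 (rounded up).
Per-layer scan distance: 10300 / 0.12 → 85833.3 mm.
Laser time per layer = 85833.3 / 3700, so 23.1982 s.
Per-layer time = 23.1982 + 15.3 = 38.4982 s.
Total: 4134 × 38.4982 s = 159151.5588 s → 44.21 hours.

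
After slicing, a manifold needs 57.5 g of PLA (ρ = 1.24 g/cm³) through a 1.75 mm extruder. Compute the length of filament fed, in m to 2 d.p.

Extruded volume: 57.5/1.24 = 46.371 cm³ (46371 mm³).
Filament cross-section = π × (1.75/2)² = 2.4053 mm².
Length = 46371 / 2.4053 = 19278.68 mm = 19.28 m.

19.28 m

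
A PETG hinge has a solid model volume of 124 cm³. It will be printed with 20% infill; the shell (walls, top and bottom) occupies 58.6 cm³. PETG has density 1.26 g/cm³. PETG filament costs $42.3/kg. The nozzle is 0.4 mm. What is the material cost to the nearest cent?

$3.82

Interior volume = 124 − 58.6 = 65.4 cm³.
Deposited infill = 0.20 × 65.4 = 13.08 cm³.
Total extruded = 58.6 + 13.08 = 71.68 cm³.
Mass = 71.68 × 1.26, so 90.3168 g.
Cost = 90.3168 g / 1000 × $42.3/kg = $3.82.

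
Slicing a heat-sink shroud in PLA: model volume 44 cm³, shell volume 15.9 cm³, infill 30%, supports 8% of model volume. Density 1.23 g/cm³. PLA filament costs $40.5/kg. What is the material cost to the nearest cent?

Interior volume = 44 − 15.9 = 28.1 cm³.
Deposited infill = 0.30 × 28.1 = 8.43 cm³.
Support: 0.08 × 44 → 3.52 cm³.
Deposited volume = 15.9 + 8.43 + 3.52, so 27.85 cm³.
Mass = 27.85 × 1.23, so 34.2555 g.
At $40.5/kg: 34.2555/1000 × 40.5 = $1.39.

$1.39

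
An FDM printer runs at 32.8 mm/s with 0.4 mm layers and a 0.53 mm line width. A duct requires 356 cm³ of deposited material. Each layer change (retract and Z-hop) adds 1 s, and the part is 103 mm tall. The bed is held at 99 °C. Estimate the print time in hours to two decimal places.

Extrusion cross-section: 0.4 × 0.53 → 0.212 mm².
Path length: 356000 mm³ / 0.212 mm² → 1679245.3 mm.
Print-move time = 1679245.3 / 32.8 = 51196.5 s.
Layer count = ceil(103 / 0.4) = 258.
Z-hop total: 258 × 1 → 258 s.
Altogether 51196.5 + 258 = 51454.5 s, i.e. 14.29 hours.

14.29 hours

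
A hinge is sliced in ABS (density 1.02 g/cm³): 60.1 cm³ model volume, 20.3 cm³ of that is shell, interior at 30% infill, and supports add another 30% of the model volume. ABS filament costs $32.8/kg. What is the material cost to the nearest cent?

Infill region = 60.1 − 20.3 = 39.8 cm³.
Infill deposited = 0.30 × 39.8 = 11.94 cm³.
Support = 0.30 × 60.1 = 18.03 cm³.
Total printed volume = 20.3 + 11.94 + 18.03, so 50.27 cm³.
Mass = 50.27 × 1.02, so 51.2754 g.
Cost = 51.2754 g / 1000 × $32.8/kg = $1.68.

$1.68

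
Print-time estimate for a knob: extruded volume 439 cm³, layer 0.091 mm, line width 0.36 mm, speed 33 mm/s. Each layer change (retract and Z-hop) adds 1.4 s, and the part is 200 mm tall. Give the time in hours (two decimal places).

113.65 hours

Extrusion cross-section: 0.091 × 0.36 → 0.03276 mm².
Total extruded path = 439000/0.03276 = 13400488.4 mm.
Print-move time = 13400488.4 / 33 = 406075.4 s.
Number of layers: 200 / 0.091 → 2198 (rounded up).
Layer-change overhead: 2198 × 1.4 → 3077.2 s.
Altogether 406075.4 + 3077.2 = 409152.6 s, i.e. 113.65 hours.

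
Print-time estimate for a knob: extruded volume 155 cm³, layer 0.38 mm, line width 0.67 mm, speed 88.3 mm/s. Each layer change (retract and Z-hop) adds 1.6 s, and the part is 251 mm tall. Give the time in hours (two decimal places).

2.21 hours

Bead cross-section: 0.38 × 0.67 → 0.2546 mm².
Total extruded path = 155000/0.2546 = 608798.1 mm.
Print-move time = 608798.1 / 88.3 = 6894.7 s.
Layer count = ceil(251 / 0.38) = 661.
Non-print overhead = 661 × 1.6 = 1057.6 s.
Total = 6894.7 + 1057.6 = 7952.3 s = 2.21 hours.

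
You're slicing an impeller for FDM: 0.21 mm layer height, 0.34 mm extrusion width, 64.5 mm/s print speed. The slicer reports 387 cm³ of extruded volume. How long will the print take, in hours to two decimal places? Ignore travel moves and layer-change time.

Bead cross-section = 0.21 × 0.34 = 0.0714 mm².
Path length: 387000 mm³ / 0.0714 mm² → 5420168.1 mm.
Extrusion time = 5420168.1 / 64.5, so 84033.6 s.
84033.6 s = 23.34 hours.

23.34 hours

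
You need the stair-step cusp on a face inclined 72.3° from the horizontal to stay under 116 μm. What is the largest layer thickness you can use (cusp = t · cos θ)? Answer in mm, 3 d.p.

0.382 mm

cos(72.3°) = 0.3040; t_max = 0.116/0.3040 = 0.382 mm.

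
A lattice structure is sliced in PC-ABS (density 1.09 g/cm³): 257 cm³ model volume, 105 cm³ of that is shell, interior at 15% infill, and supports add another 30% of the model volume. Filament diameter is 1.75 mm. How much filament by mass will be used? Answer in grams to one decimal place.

223.3 g

Interior volume = 257 − 105 = 152 cm³.
Infill deposited = 0.15 × 152 = 22.8 cm³.
Support: 0.30 × 257 → 77.1 cm³.
Total printed volume: 105 + 22.8 + 77.1 → 204.9 cm³.
Mass: 204.9 × 1.09 → 223.341 g.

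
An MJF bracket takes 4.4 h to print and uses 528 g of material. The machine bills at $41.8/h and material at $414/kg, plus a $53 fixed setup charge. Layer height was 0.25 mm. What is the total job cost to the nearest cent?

$455.51

Machine-time cost = 41.8 × 4.4 = $183.92.
Material charge: 414 × 528/1000 → $218.592.
Total = 183.92 + 218.592 + 53 = 455.512 ≈ $455.51.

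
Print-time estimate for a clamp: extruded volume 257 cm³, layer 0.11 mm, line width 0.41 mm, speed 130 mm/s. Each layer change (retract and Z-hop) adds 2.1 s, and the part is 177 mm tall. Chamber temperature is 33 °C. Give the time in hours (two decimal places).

Bead cross-section = 0.11 × 0.41 = 0.0451 mm².
Path length: 257000 mm³ / 0.0451 mm² → 5698447.9 mm.
Extrusion time = 5698447.9 / 130 = 43834.2 s.
Number of layers: 177 / 0.11 → 1610 (rounded up).
Layer-change overhead: 1610 × 2.1 → 3381 s.
Total = 43834.2 + 3381 = 47215.2 s = 13.12 hours.

13.12 hours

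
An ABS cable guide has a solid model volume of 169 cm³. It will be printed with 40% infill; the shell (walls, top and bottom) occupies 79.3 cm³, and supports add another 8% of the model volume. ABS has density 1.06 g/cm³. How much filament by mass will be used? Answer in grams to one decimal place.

Volume inside the shell = 169 − 79.3, so 89.7 cm³.
Deposited infill: 0.40 × 89.7 → 35.88 cm³.
Support = 0.08 × 169, so 13.52 cm³.
Total extruded = 79.3 + 35.88 + 13.52 = 128.7 cm³.
Mass = 128.7 × 1.06, so 136.422 g.

136.4 g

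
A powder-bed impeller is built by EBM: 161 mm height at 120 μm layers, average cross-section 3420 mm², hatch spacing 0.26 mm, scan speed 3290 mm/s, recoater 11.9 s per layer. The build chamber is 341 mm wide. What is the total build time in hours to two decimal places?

Number of layers: 161 / 0.12 → 1342 (rounded up).
Hatch length per layer = 3420 / 0.26, so 13153.8 mm.
Per-layer scan time = 13153.8 / 3290, so 3.9981 s.
Per-layer time = 3.9981 + 11.9 = 15.8981 s.
1342 layers × 15.8981 s/layer = 21335.2502 s, i.e. 5.93 hours.

5.93 hours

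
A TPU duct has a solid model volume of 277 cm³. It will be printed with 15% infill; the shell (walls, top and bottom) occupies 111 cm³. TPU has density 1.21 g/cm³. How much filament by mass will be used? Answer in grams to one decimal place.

164.4 g

Infill region = 277 − 111, so 166 cm³.
Infill deposited = 0.15 × 166, so 24.9 cm³.
Total extruded: 111 + 24.9 → 135.9 cm³.
Mass = 135.9 × 1.21 = 164.439 g.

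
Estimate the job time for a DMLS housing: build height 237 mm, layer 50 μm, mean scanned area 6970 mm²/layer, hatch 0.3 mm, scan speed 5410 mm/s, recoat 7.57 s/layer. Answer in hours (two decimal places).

15.62 hours

Layer count = ceil(237 / 0.05) = 4740.
Per-layer scan distance = 6970 / 0.3, so 23233.3 mm.
Scan time per layer: 23233.3 / 5410 → 4.2945 s.
Per-layer time = 4.2945 + 7.57, so 11.8645 s.
4740 layers × 11.8645 s/layer = 56237.73 s, i.e. 15.62 hours.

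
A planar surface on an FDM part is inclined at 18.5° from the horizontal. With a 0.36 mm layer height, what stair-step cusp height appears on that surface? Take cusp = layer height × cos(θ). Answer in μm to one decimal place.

341.4 μm

Cusp = layer height × cos(18.5°) = 0.36 × 0.9483 = 0.341388 mm = 341.4 μm.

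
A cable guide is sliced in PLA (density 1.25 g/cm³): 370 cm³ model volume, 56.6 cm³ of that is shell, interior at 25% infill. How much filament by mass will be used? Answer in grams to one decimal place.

168.7 g

Interior volume = 370 − 56.6 = 313.4 cm³.
Infill volume = 0.25 × 313.4 = 78.35 cm³.
Total extruded = 56.6 + 78.35, so 134.95 cm³.
Mass: 134.95 × 1.25 → 168.6875 g.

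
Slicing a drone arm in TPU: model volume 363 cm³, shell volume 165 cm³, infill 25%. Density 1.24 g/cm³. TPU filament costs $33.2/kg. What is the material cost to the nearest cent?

$8.83

Volume inside the shell = 363 − 165 = 198 cm³.
Infill deposited = 0.25 × 198 = 49.5 cm³.
Total printed volume = 165 + 49.5, so 214.5 cm³.
Mass = 214.5 × 1.24 = 265.98 g.
Cost = 265.98 g / 1000 × $33.2/kg = $8.83.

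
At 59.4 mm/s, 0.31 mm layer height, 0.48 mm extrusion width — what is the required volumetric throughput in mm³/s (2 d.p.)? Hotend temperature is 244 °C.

8.84

A: 0.31 × 0.48 → 0.1488 mm².
Volumetric flow = 59.4 × 0.1488 = 8.84 mm³/s.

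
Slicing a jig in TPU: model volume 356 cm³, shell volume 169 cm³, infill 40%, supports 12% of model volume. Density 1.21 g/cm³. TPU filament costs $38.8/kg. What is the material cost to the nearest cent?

Infill region = 356 − 169 = 187 cm³.
Deposited infill = 0.40 × 187 = 74.8 cm³.
Support = 0.12 × 356 = 42.72 cm³.
Total extruded = 169 + 74.8 + 42.72, so 286.52 cm³.
Mass = 286.52 × 1.21, so 346.6892 g.
At $38.8/kg: 346.6892/1000 × 38.8 = $13.45.

$13.45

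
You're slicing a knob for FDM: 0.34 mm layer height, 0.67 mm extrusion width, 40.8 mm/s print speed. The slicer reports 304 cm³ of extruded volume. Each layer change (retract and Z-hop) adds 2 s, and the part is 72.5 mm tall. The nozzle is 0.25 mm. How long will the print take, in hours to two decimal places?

Extrusion cross-section = 0.34 × 0.67, so 0.2278 mm².
Path length: 304000 mm³ / 0.2278 mm² → 1334504 mm.
Extrusion time: 1334504 / 40.8 → 32708.4 s.
Layer count = ceil(72.5 / 0.34) = 214.
Z-hop total = 214 × 2, so 428 s.
Total = 32708.4 + 428 = 33136.4 s = 9.20 hours.

9.20 hours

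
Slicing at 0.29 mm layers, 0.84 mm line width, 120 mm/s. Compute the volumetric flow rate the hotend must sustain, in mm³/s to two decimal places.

29.23

Bead cross-section: 0.29 × 0.84 → 0.2436 mm².
Volumetric flow = 120 × 0.2436 = 29.23 mm³/s.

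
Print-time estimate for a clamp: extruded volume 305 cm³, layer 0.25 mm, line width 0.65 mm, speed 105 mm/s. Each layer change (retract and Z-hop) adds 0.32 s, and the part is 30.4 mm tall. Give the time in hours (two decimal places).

Bead cross-section = 0.25 × 0.65 = 0.1625 mm².
Total extruded path = 305000/0.1625 = 1876923.1 mm.
Extrusion time = 1876923.1 / 105, so 17875.5 s.
Layers = ⌈30.4/0.25⌉ = 122.
Non-print overhead: 122 × 0.32 → 39.04 s.
Altogether 17875.5 + 39.04 = 17914.54 s, i.e. 4.98 hours.

4.98 hours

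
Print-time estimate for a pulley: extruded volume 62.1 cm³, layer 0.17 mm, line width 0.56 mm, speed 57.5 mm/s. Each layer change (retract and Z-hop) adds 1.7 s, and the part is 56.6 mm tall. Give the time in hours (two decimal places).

Extrusion cross-section: 0.17 × 0.56 → 0.0952 mm².
Path length: 62100 mm³ / 0.0952 mm² → 652310.9 mm.
Time extruding = 652310.9 / 57.5 = 11344.5 s.
Number of layers: 56.6 / 0.17 → 333 (rounded up).
Z-hop total: 333 × 1.7 → 566.1 s.
Altogether 11344.5 + 566.1 = 11910.6 s, i.e. 3.31 hours.

3.31 hours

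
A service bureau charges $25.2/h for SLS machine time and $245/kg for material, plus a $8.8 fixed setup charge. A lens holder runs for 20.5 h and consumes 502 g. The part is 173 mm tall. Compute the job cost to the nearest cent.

Machine cost = 25.2 × 20.5 = $516.60.
Feedstock cost = 245 × 502/1000, so $122.99.
Total = 516.60 + 122.99 + 8.8 = $648.39.

$648.39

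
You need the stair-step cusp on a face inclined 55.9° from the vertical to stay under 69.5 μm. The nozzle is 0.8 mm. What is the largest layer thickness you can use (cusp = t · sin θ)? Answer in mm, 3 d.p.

sin(55.9°) = 0.8281; t_max = 0.0695/0.8281 = 0.084 mm.

0.084 mm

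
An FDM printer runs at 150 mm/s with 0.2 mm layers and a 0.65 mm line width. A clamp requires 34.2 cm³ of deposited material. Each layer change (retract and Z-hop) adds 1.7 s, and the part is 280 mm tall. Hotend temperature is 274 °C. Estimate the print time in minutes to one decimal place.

Line area = 0.2 × 0.65 = 0.13 mm².
Path length: 34200 mm³ / 0.13 mm² → 263076.9 mm.
Print-move time = 263076.9 / 150 = 1753.8 s.
Number of layers: 280 / 0.2 → 1400 (rounded up).
Non-print overhead = 1400 × 1.7, so 2380 s.
Altogether 1753.8 + 2380 = 4133.8 s, i.e. 68.9 minutes.

68.9 minutes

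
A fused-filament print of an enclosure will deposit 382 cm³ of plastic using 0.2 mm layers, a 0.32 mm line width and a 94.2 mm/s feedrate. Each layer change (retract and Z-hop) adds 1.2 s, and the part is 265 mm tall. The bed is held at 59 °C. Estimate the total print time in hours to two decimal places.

18.04 hours

Line area = 0.2 × 0.32, so 0.064 mm².
Toolpath length = 382 cm³ / 0.064 mm² = 382000 / 0.064 = 5968750 mm.
Extrusion time: 5968750 / 94.2 → 63362.5 s.
Layers = ⌈265/0.2⌉ = 1325.
Non-print overhead: 1325 × 1.2 → 1590 s.
Total = 63362.5 + 1590 = 64952.5 s = 18.04 hours.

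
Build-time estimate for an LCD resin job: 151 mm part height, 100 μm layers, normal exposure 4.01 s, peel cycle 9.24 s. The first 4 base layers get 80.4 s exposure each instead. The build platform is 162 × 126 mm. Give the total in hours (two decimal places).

Number of layers: 151 / 0.1 → 1510 (rounded up).
Base layers = 4 × (80.4 + 9.24) = 358.56 s.
Normal layers = 1506 × (4.01 + 9.24) = 19954.5 s.
Sum: 358.56 + 19954.5 = 20313.06 s → 5.64 hours.

5.64 hours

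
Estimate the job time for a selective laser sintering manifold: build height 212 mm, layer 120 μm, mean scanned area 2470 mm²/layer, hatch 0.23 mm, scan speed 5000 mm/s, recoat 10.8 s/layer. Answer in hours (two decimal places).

Layer count = ceil(212 / 0.12) = 1767.
Scan path per layer: 2470 / 0.23 → 10739.1 mm.
Per-layer scan time: 10739.1 / 5000 → 2.1478 s.
Layer cycle = 2.1478 + 10.8, so 12.9478 s.
Build time = 1767 × 12.9478 = 22878.7626 s = 6.36 hours.

6.36 hours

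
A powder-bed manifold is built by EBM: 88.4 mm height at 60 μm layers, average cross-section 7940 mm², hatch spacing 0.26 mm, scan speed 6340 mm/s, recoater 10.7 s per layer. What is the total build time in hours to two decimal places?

Layer count = ceil(88.4 / 0.06) = 1474.
Scan path per layer = 7940 / 0.26, so 30538.5 mm.
Scan time per layer = 30538.5 / 6340 = 4.8168 s.
Time per layer = 4.8168 + 10.7, so 15.5168 s.
Build time = 1474 × 15.5168 = 22871.7632 s = 6.35 hours.

6.35 hours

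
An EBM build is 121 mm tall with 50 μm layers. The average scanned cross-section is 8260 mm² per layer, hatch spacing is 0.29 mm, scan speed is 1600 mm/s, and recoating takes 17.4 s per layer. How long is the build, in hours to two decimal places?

23.66 hours

Layers = ⌈121/0.05⌉ = 2420.
Scan path per layer: 8260 / 0.29 → 28482.8 mm.
Beam time per layer = 28482.8 / 1600 = 17.8018 s.
Per-layer time = 17.8018 + 17.4, so 35.2018 s.
Build time = 2420 × 35.2018 = 85188.356 s = 23.66 hours.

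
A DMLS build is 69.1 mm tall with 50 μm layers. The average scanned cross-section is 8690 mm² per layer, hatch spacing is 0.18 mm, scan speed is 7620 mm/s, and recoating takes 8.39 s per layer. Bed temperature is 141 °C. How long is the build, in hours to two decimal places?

5.65 hours

Layer count = ceil(69.1 / 0.05) = 1382.
Scan path per layer = 8690 / 0.18 = 48277.8 mm.
Per-layer scan time = 48277.8 / 7620 = 6.3357 s.
Layer cycle: 6.3357 + 8.39 → 14.7257 s.
Total: 1382 × 14.7257 s = 20350.9174 s → 5.65 hours.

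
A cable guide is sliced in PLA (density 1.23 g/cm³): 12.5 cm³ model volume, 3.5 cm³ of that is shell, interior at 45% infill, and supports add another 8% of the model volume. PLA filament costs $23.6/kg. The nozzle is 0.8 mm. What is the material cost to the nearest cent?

$0.25

Volume inside the shell: 12.5 − 3.5 → 9 cm³.
Infill volume = 0.45 × 9, so 4.05 cm³.
Support = 0.08 × 12.5 = 1 cm³.
Deposited volume = 3.5 + 4.05 + 1, so 8.55 cm³.
Mass = 8.55 × 1.23, so 10.5165 g.
Cost = 10.5165 g / 1000 × $23.6/kg = $0.25.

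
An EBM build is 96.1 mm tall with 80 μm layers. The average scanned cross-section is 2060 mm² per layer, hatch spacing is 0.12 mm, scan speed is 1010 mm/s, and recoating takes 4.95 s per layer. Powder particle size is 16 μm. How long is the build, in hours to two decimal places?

Layer count = ceil(96.1 / 0.08) = 1202.
Scan path per layer = 2060 / 0.12 = 17166.7 mm.
Per-layer scan time = 17166.7 / 1010 = 16.9967 s.
Layer cycle = 16.9967 + 4.95, so 21.9467 s.
1202 layers × 21.9467 s/layer = 26379.9334 s, i.e. 7.33 hours.

7.33 hours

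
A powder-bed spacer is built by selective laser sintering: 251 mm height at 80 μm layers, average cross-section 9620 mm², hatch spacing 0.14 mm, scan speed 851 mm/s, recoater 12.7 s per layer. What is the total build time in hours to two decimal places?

Layers = ⌈251/0.08⌉ = 3138.
Scan path per layer = 9620 / 0.14, so 68714.3 mm.
Scan time per layer = 68714.3 / 851 = 80.7454 s.
Layer cycle: 80.7454 + 12.7 → 93.4454 s.
Build time = 3138 × 93.4454 = 293231.6652 s = 81.45 hours.

81.45 hours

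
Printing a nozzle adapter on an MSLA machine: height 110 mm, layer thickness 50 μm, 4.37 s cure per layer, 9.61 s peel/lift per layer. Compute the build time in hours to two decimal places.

8.54 hours

Layer count = ceil(110 / 0.05) = 2200.
Per-layer time = 4.37 + 9.61 = 13.98 s.
Build time: 2200 × 13.98 s = 30756 s, i.e. 8.54 hours.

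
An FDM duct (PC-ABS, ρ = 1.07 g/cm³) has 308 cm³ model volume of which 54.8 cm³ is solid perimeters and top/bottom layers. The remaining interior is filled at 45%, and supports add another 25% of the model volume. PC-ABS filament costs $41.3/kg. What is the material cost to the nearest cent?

$10.86

Interior volume: 308 − 54.8 → 253.2 cm³.
Infill deposited = 0.45 × 253.2 = 113.94 cm³.
Support: 0.25 × 308 → 77 cm³.
Deposited volume: 54.8 + 113.94 + 77 → 245.74 cm³.
Mass = 245.74 × 1.07, so 262.9418 g.
Cost = 262.9418 g / 1000 × $41.3/kg = $10.86.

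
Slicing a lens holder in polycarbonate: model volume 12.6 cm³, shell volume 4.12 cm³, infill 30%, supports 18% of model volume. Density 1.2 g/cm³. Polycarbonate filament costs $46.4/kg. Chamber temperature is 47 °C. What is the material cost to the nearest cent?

$0.50

Volume inside the shell = 12.6 − 4.12 = 8.48 cm³.
Infill volume = 0.30 × 8.48, so 2.544 cm³.
Support = 0.18 × 12.6 = 2.268 cm³.
Total printed volume = 4.12 + 2.544 + 2.268, so 8.932 cm³.
Mass: 8.932 × 1.2 → 10.7184 g.
At $46.4/kg: 10.7184/1000 × 46.4 = $0.50.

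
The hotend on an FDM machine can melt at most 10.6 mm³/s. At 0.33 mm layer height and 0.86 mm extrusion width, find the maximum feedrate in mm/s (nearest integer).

37 mm/s

Bead cross-section: 0.33 × 0.86 → 0.2838 mm².
Max speed = 10.6 / 0.2838 = 37.35 ≈ 37 mm/s.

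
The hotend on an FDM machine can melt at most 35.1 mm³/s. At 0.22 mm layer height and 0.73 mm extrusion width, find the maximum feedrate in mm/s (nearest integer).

219 mm/s

Extrusion cross-section: 0.22 × 0.73 → 0.1606 mm².
Max speed = 35.1 / 0.1606 = 218.56 ≈ 219 mm/s.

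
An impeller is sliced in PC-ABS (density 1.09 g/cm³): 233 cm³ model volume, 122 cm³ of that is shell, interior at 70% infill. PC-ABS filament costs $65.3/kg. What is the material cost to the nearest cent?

Interior volume = 233 − 122, so 111 cm³.
Infill deposited = 0.70 × 111 = 77.7 cm³.
Total extruded = 122 + 77.7, so 199.7 cm³.
Mass: 199.7 × 1.09 → 217.673 g.
Cost = 217.673 g / 1000 × $65.3/kg = $14.21.

$14.21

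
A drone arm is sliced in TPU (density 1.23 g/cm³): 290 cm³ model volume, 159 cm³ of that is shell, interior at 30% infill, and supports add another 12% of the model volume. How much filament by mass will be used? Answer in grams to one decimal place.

286.7 g

Interior volume = 290 − 159, so 131 cm³.
Infill volume = 0.30 × 131 = 39.3 cm³.
Support = 0.12 × 290, so 34.8 cm³.
Total extruded = 159 + 39.3 + 34.8 = 233.1 cm³.
Mass = 233.1 × 1.23 = 286.713 g.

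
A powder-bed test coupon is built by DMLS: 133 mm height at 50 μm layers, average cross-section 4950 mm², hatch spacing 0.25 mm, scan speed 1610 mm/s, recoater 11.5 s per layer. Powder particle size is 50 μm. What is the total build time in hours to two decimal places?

Layer count = ceil(133 / 0.05) = 2660.
Per-layer scan distance = 4950 / 0.25, so 19800 mm.
Per-layer scan time: 19800 / 1610 → 12.2981 s.
Time per layer: 12.2981 + 11.5 → 23.7981 s.
Total: 2660 × 23.7981 s = 63302.946 s → 17.58 hours.

17.58 hours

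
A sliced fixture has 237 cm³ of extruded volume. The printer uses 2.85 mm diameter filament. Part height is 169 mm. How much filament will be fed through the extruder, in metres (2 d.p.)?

37.15 m

Filament cross-section = π × (2.85/2)² = 6.3794 mm².
L = 237000 mm³ / 6.3794 mm² = 37150.83 mm, i.e. 37.15 m.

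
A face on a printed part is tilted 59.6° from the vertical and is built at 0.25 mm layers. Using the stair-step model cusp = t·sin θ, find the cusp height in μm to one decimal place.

215.6 μm

Cusp = layer height × sin(59.6°) = 0.25 × 0.8625 = 0.215625 mm = 215.6 μm.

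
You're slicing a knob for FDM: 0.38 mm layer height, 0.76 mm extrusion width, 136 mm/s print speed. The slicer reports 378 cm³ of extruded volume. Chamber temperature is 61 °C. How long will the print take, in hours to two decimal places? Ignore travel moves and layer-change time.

2.67 hours

Line area = 0.38 × 0.76, so 0.2888 mm².
Total extruded path = 378000/0.2888 = 1308864.3 mm.
Print-move time: 1308864.3 / 136 → 9624 s.
That's 9624 s → 2.67 hours.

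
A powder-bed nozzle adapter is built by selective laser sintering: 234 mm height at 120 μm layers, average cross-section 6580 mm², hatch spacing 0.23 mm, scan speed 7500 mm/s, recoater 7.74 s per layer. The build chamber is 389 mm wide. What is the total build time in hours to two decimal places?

6.26 hours

Number of layers: 234 / 0.12 → 1950 (rounded up).
Per-layer scan distance = 6580 / 0.23 = 28608.7 mm.
Per-layer scan time = 28608.7 / 7500, so 3.8145 s.
Layer cycle = 3.8145 + 7.74, so 11.5545 s.
Total: 1950 × 11.5545 s = 22531.275 s → 6.26 hours.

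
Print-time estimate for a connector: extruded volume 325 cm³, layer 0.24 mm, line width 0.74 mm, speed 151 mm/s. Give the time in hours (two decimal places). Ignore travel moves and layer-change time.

3.37 hours

Line area: 0.24 × 0.74 → 0.1776 mm².
Toolpath length = 325 cm³ / 0.1776 mm² = 325000 / 0.1776 = 1829955 mm.
Extrusion time: 1829955 / 151 → 12118.9 s.
12118.9 s = 3.37 hours.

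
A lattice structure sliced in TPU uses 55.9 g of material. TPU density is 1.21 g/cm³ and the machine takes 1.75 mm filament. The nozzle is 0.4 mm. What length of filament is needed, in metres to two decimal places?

Volume = 55.9 g / 1.21 g·cm⁻³ = 46.1983 cm³ = 46198.3 mm³.
A = π r² = π × 0.875² = 2.4053 mm².
Length = 46198.3 / 2.4053 = 19206.88 mm = 19.21 m.

19.21 m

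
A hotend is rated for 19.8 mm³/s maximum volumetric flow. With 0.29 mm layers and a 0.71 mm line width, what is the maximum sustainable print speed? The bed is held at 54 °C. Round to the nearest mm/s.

96 mm/s

A = 0.29 × 0.71, so 0.2059 mm².
v_max = Q/A = 19.8/0.2059 = 96.16 mm/s → 96 mm/s.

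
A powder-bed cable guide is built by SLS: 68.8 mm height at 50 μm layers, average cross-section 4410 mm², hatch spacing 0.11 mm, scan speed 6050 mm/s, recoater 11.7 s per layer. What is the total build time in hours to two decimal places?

7.00 hours

Number of layers: 68.8 / 0.05 → 1376 (rounded up).
Scan path per layer: 4410 / 0.11 → 40090.9 mm.
Per-layer scan time: 40090.9 / 6050 → 6.6266 s.
Layer cycle = 6.6266 + 11.7, so 18.3266 s.
Total: 1376 × 18.3266 s = 25217.4016 s → 7.00 hours.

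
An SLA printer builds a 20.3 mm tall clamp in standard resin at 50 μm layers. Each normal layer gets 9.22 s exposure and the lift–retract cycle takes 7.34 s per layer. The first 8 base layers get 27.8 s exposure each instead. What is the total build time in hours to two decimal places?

Number of layers: 20.3 / 0.05 → 406 (rounded up).
Burn-in layers = 8 × (27.8 + 7.34), so 281.12 s.
Normal layers = 398 × (9.22 + 7.34) = 6590.88 s.
Sum: 281.12 + 6590.88 = 6872 s → 1.91 hours.

1.91 hours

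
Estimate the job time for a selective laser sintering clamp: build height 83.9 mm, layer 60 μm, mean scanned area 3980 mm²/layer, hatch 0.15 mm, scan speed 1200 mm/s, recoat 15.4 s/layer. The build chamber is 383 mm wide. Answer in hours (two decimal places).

14.58 hours

Number of layers: 83.9 / 0.06 → 1399 (rounded up).
Scan path per layer: 3980 / 0.15 → 26533.3 mm.
Per-layer scan time = 26533.3 / 1200, so 22.1111 s.
Layer cycle = 22.1111 + 15.4, so 37.5111 s.
1399 layers × 37.5111 s/layer = 52478.0289 s, i.e. 14.58 hours.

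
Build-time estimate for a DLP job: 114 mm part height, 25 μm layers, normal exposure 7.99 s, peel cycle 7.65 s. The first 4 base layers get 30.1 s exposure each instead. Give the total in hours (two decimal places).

19.84 hours

Layers = ⌈114/0.025⌉ = 4560.
Base layers: 4 × (30.1 + 7.65) → 151 s.
Normal layers: 4556 × (7.99 + 7.65) → 71255.84 s.
Total = 151 + 71255.84 = 71406.84 s = 19.84 hours.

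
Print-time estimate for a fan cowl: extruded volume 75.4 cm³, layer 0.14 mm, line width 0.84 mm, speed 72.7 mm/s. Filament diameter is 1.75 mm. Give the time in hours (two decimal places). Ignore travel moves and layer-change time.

Line area = 0.14 × 0.84, so 0.1176 mm².
Toolpath length = 75.4 cm³ / 0.1176 mm² = 75400 / 0.1176 = 641156.5 mm.
Print-move time = 641156.5 / 72.7, so 8819.2 s.
8819.2 s = 2.45 hours.

2.45 hours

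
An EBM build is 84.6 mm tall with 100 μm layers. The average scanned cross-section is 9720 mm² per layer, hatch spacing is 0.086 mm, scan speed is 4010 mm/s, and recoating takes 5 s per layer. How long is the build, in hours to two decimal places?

7.80 hours

Layers = ⌈84.6/0.1⌉ = 846.
Hatch length per layer: 9720 / 0.086 → 113023.3 mm.
Scan time per layer = 113023.3 / 4010, so 28.1854 s.
Layer cycle: 28.1854 + 5 → 33.1854 s.
Total: 846 × 33.1854 s = 28074.8484 s → 7.80 hours.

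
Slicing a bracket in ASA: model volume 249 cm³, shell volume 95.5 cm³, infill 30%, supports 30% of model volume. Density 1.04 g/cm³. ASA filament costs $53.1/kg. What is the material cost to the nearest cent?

Volume inside the shell = 249 − 95.5 = 153.5 cm³.
Infill volume = 0.30 × 153.5, so 46.05 cm³.
Support = 0.30 × 249, so 74.7 cm³.
Total printed volume = 95.5 + 46.05 + 74.7 = 216.25 cm³.
Mass = 216.25 × 1.04, so 224.9 g.
At $53.1/kg: 224.9/1000 × 53.1 = $11.94.

$11.94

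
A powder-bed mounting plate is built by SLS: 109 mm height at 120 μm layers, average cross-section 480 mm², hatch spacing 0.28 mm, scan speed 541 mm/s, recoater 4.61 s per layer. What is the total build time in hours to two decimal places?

1.96 hours

Layer count = ceil(109 / 0.12) = 909.
Hatch length per layer = 480 / 0.28 = 1714.3 mm.
Laser time per layer = 1714.3 / 541, so 3.1688 s.
Per-layer time = 3.1688 + 4.61 = 7.7788 s.
909 layers × 7.7788 s/layer = 7070.9292 s, i.e. 1.96 hours.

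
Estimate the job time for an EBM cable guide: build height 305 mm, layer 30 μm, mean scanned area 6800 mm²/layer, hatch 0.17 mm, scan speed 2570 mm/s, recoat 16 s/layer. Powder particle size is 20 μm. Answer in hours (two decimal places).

89.14 hours

Layer count = ceil(305 / 0.03) = 10167.
Per-layer scan distance = 6800 / 0.17 = 40000 mm.
Per-layer scan time = 40000 / 2570 = 15.5642 s.
Time per layer = 15.5642 + 16 = 31.5642 s.
Build time = 10167 × 31.5642 = 320913.2214 s = 89.14 hours.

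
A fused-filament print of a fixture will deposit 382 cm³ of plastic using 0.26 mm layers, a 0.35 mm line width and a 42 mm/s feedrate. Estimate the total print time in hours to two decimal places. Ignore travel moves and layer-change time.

Extrusion cross-section = 0.26 × 0.35 = 0.091 mm².
Total extruded path = 382000/0.091 = 4197802.2 mm.
Print-move time = 4197802.2 / 42 = 99947.7 s.
In the requested units: 99947.7 s = 27.76 hours.

27.76 hours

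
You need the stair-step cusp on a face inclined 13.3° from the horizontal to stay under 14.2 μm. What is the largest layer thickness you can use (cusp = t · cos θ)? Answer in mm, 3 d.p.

Layer height = cusp / cos(13.3°) = 0.0142 / 0.9732 = 0.015 mm.

0.015 mm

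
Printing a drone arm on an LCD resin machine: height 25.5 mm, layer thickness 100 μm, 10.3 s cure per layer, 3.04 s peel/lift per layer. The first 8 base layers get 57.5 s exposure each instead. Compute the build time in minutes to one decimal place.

Layers = ⌈25.5/0.1⌉ = 255.
Bottom layers = 8 × (57.5 + 3.04), so 484.32 s.
Regular layers = 247 × (10.3 + 3.04) = 3294.98 s.
Total = 484.32 + 3294.98 = 3779.3 s = 63.0 minutes.

63.0 minutes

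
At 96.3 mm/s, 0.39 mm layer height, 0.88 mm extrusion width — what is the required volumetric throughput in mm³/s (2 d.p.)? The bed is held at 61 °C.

A = 0.39 × 0.88, so 0.3432 mm².
Volumetric flow = 96.3 × 0.3432 = 33.05 mm³/s.

33.05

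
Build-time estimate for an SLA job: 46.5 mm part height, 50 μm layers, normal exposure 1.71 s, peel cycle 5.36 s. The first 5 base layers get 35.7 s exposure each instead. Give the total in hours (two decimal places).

Number of layers: 46.5 / 0.05 → 930 (rounded up).
Burn-in layers = 5 × (35.7 + 5.36), so 205.3 s.
Regular layers = 925 × (1.71 + 5.36) = 6539.75 s.
Total = 205.3 + 6539.75 = 6745.05 s = 1.87 hours.

1.87 hours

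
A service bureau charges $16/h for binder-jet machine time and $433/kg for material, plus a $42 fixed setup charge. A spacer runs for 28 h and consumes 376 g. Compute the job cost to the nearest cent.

Time charge = 16 × 28, so $448.00.
Feedstock cost = 433 × 376/1000 = $162.808.
Total = 448.00 + 162.808 + 42 = 652.808 ≈ $652.81.

$652.81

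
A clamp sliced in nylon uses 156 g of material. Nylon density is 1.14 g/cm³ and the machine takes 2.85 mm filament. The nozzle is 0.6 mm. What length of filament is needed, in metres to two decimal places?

21.45 m

Volume = 156 g / 1.14 g·cm⁻³ = 136.8421 cm³ = 136842.1 mm³.
Cross-section of 2.85 mm filament: π·(2.85/2)² = 6.3794 mm².
Length = 136842.1 / 6.3794 = 21450.62 mm = 21.45 m.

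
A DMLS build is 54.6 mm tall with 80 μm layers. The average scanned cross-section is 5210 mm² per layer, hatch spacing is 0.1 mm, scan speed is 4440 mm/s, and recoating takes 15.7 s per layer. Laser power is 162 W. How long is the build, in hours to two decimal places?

5.20 hours

Layers = ⌈54.6/0.08⌉ = 683.
Per-layer scan distance: 5210 / 0.1 → 52100 mm.
Scan time per layer = 52100 / 4440, so 11.7342 s.
Per-layer time = 11.7342 + 15.7, so 27.4342 s.
Build time = 683 × 27.4342 = 18737.5586 s = 5.20 hours.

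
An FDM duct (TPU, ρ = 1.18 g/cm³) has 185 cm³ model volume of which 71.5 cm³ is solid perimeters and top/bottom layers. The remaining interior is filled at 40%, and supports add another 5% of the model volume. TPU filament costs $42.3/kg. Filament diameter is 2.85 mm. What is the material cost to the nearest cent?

$6.30

Infill region: 185 − 71.5 → 113.5 cm³.
Deposited infill = 0.40 × 113.5 = 45.4 cm³.
Support: 0.05 × 185 → 9.25 cm³.
Total printed volume = 71.5 + 45.4 + 9.25 = 126.15 cm³.
Mass = 126.15 × 1.18, so 148.857 g.
Cost = 148.857 g / 1000 × $42.3/kg = $6.30.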